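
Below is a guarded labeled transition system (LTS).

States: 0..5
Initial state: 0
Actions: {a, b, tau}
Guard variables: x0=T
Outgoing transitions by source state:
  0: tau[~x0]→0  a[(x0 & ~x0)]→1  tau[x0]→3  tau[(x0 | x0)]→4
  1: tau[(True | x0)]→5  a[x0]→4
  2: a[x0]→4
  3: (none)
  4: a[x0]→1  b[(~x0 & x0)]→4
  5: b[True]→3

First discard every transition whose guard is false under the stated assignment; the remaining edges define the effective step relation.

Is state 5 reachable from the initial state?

Answer: REACHABLE

Analysis:
After dropping false guards: 7 live edges.
depth 0: {0}
depth 1: {3,4}  cumulative {0,3,4}
depth 2: {1}  cumulative {0,1,3,4}
depth 3: {5}  cumulative {0,1,3,4,5}
Reachable = {0,1,3,4,5}
trace reaching 5: tau·a·tau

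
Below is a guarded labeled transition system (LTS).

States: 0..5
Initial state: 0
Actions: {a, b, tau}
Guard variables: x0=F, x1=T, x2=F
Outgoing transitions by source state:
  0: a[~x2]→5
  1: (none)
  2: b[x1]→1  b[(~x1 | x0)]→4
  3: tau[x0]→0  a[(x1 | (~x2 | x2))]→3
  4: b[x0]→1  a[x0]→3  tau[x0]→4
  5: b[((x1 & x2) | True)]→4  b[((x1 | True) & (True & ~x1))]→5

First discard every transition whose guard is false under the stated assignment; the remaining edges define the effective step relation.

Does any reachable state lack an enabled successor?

Answer: DEADLOCK at state 4

Trace:
Reach set: {0,4,5}
  0: a→5  [1 out]
  4: ∅  [STUCK]
  5: b→4  [1 out]
witness 4: a·b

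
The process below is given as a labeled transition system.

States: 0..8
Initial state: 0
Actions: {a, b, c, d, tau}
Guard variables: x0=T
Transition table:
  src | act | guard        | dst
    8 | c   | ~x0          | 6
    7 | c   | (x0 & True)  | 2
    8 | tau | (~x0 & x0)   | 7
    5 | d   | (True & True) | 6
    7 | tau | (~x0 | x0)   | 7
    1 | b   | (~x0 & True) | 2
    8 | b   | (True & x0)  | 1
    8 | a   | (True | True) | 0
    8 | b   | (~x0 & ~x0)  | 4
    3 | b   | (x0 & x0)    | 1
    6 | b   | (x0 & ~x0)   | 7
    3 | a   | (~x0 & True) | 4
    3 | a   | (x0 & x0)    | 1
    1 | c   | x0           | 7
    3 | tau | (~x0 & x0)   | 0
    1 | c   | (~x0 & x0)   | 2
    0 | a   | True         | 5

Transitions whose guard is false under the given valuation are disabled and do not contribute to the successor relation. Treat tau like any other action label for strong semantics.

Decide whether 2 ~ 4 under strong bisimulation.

Refine partition for ~:
  π0 = {{0,1,2,3,4,5,6,7,8}}
  π1 = {{0},{1},{2,4,6},{3,8},{5},{7}}
  π2 = {{0},{1},{2,4,6},{3},{5},{7},{8}}
stable after 3 split(s): 7 block(s)
class of 2: {2,4,6}; class of 4: {2,4,6}

Answer: BISIMILAR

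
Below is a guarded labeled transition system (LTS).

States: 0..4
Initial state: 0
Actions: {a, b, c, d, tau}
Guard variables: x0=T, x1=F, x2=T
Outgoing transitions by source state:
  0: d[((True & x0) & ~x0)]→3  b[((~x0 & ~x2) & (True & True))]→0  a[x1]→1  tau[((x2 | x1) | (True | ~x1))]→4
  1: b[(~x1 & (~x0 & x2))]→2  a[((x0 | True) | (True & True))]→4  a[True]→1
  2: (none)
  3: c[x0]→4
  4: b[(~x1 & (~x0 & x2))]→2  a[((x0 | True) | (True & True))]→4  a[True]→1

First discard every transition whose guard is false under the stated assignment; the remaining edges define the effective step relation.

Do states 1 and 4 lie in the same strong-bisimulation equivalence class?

Answer: BISIMILAR

Analysis:
Refine partition for ~:
  round 0: {{0,1,2,3,4}}
  round 1: {{0},{1,4},{2},{3}}
stable after 2 split(s): 4 block(s)
[1]={1,4}  [4]={1,4}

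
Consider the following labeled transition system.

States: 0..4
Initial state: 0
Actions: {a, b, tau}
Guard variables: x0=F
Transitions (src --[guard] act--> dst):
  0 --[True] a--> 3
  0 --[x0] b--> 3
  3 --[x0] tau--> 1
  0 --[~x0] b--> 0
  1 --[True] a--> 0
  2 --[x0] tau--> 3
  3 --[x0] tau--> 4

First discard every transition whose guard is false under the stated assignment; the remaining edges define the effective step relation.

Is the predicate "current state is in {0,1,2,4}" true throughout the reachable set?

Answer: INVARIANT VIOLATED at state 3

Trace:
Inv-set: {0,1,2,4}
Reachable = {0,3}
  0: ✓
  3: ✗ unsafe
witness against invariant: a → 3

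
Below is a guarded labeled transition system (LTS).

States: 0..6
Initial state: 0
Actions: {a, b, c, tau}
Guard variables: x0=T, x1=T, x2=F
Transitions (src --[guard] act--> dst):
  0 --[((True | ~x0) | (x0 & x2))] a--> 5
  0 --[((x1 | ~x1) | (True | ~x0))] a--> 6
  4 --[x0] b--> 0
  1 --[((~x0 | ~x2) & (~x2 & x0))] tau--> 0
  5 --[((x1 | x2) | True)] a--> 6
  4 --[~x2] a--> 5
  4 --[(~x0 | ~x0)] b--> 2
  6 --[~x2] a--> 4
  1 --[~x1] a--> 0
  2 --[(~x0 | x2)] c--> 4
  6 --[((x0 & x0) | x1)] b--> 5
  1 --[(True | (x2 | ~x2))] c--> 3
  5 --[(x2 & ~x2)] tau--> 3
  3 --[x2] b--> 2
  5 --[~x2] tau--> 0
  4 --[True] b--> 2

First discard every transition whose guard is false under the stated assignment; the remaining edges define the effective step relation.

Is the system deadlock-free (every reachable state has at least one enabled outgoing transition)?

Reach set: {0,2,4,5,6}
  0: a→5  a→6  [deg 2]
  2: ∅  [STUCK]
  4: a→5  b→0  b→2  [deg 3]
  5: a→6  tau→0  [deg 2]
  6: a→4  b→5  [deg 2]
trace reaching 2: a·a·b

Answer: DEADLOCK at state 2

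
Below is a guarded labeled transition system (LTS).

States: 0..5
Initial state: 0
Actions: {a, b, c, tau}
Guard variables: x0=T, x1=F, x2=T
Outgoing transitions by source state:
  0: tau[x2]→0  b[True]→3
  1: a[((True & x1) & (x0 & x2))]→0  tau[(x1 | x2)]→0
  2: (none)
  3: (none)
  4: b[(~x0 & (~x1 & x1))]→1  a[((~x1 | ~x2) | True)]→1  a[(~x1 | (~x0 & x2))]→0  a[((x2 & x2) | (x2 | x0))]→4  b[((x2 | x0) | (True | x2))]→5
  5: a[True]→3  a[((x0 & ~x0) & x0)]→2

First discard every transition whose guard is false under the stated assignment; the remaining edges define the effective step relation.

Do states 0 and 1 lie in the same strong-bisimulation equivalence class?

Bisimulation quotient by refinement:
  π0 = {{0,1,2,3,4,5}}
  π1 = {{0},{1},{2,3},{4},{5}}
5 equivalence class(es) (converged in 2)
class of 0: {0}; class of 1: {1}

Answer: NOT BISIMILAR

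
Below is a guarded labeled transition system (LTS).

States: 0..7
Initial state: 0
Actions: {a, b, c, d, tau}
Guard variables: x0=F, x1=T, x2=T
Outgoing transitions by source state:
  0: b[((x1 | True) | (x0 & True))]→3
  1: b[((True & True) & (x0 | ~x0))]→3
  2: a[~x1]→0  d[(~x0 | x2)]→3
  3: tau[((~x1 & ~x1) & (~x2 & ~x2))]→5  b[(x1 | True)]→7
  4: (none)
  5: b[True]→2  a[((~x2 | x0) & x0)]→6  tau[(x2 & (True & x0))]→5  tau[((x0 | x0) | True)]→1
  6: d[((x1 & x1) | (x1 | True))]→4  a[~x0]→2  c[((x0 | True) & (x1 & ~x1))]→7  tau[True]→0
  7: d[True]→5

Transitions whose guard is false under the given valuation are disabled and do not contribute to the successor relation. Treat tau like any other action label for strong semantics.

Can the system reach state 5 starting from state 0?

10 transition(s) survive guard evaluation.
Layer 0: {0}
Layer 1: {3}  total {0,3}
Layer 2: {7}  total {0,3,7}
Layer 3: {5}  total {0,3,5,7}
Layer 4: {1,2}  total {0,1,2,3,5,7}
Reachable = {0,1,2,3,5,7}
witness 5: b·b·d

Answer: REACHABLE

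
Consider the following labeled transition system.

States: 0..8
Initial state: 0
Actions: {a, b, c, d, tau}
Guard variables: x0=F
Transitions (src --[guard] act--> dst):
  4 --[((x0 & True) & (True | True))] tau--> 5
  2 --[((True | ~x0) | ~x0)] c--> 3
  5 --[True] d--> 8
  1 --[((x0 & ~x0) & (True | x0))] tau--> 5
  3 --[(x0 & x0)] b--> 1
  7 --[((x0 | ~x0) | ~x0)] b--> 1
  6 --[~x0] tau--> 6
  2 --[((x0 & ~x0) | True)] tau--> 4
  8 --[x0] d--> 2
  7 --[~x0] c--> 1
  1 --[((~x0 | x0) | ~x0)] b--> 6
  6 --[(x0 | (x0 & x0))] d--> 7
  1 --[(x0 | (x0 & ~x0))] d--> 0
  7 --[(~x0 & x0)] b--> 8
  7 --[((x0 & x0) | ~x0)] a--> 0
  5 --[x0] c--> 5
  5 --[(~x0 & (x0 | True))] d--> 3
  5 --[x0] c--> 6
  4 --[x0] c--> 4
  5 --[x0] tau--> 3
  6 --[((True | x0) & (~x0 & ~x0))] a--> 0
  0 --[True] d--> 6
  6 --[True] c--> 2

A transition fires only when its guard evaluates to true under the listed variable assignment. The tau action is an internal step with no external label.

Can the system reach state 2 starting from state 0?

After dropping false guards: 12 live edges.
Layer 0: {0}
Layer 1: {6}  now seen {0,6}
Layer 2: {2}  now seen {0,2,6}
Layer 3: {3,4}  now seen {0,2,3,4,6}
Reachable = {0,2,3,4,6}
witness 2: d·c

Answer: REACHABLE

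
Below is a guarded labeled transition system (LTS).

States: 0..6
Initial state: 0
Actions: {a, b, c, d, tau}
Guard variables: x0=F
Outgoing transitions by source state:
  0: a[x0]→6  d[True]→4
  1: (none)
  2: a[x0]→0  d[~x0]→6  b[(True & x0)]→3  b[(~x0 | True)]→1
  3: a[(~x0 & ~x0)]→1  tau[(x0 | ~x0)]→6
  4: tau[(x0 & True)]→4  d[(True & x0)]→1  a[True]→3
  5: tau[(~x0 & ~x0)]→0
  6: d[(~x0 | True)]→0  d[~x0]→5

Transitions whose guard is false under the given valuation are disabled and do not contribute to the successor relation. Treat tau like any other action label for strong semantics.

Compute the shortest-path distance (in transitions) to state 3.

BFS to 3:
  L0 = {0}
  L1 = {4}
  L2 = {3}
3 enters at depth 2; path d·a

Answer: 2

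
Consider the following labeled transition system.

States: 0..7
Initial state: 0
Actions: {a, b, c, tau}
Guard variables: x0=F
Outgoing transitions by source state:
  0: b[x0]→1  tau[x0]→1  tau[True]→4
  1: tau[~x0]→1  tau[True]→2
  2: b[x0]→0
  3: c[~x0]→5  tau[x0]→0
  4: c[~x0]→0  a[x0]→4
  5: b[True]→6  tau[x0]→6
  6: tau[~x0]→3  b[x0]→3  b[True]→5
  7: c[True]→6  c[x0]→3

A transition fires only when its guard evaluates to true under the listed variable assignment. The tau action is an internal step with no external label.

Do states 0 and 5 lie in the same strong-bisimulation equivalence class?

Bisimulation quotient by refinement:
  π0 = {{0,1,2,3,4,5,6,7}}
  π1 = {{0,1},{2},{3,4,7},{5},{6}}
  π2 = {{0},{1},{2},{3},{4},{5},{6},{7}}
Fixed point at round 3; 8 class(es).
class of 0: {0}; class of 5: {5}

Answer: NOT BISIMILAR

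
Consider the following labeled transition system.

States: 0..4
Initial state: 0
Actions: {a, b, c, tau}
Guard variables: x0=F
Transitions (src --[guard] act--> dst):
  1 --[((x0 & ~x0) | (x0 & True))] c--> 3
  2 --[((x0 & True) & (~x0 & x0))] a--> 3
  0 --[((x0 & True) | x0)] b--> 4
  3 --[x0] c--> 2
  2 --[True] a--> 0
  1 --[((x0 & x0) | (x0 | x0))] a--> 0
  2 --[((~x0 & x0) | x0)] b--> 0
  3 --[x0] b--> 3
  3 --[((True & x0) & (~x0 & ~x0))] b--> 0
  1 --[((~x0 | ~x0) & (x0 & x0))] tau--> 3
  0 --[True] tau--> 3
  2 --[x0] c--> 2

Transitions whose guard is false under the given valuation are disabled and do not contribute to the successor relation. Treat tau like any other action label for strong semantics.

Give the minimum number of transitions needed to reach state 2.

Breadth-first toward 2:
  L0 = {0}
  L1 = {3}
2 never appears.

Answer: UNREACHABLE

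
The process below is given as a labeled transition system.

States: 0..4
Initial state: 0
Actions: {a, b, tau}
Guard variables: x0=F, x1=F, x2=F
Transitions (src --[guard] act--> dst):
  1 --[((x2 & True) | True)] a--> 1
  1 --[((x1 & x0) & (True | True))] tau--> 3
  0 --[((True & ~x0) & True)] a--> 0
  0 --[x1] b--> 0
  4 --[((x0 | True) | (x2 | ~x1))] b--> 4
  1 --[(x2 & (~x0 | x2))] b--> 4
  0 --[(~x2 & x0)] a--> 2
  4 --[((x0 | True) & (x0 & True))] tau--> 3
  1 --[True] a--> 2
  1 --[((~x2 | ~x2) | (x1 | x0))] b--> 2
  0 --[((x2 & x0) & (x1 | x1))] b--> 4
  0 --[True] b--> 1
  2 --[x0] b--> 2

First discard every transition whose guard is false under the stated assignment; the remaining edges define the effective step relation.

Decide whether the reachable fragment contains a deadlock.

Reach set: {0,1,2}
  0: a→0  b→1  [2 out]
  1: a→1  a→2  b→2  [3 out]
  2: ∅  [deadlock]
trace reaching 2: b·a

Answer: DEADLOCK at state 2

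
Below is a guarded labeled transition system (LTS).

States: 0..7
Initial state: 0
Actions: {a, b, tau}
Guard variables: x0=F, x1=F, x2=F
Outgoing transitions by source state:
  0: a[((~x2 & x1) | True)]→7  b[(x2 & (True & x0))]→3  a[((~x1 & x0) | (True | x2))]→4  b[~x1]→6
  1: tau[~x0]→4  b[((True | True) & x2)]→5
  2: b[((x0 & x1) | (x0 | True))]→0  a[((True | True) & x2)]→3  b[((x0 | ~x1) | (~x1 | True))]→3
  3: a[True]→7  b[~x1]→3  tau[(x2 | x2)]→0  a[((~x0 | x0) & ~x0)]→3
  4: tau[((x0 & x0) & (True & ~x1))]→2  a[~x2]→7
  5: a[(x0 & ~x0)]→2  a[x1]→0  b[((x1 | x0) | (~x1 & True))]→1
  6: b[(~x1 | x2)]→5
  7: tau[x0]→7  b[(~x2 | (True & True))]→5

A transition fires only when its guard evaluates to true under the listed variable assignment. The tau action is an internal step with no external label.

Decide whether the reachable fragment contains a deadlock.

Answer: DEADLOCK-FREE

Analysis:
Reachable = {0,1,4,5,6,7}
  0: a→4  a→7  b→6  [3 out]
  1: tau→4  [1 out]
  4: a→7  [1 out]
  5: b→1  [1 out]
  6: b→5  [1 out]
  7: b→5  [1 out]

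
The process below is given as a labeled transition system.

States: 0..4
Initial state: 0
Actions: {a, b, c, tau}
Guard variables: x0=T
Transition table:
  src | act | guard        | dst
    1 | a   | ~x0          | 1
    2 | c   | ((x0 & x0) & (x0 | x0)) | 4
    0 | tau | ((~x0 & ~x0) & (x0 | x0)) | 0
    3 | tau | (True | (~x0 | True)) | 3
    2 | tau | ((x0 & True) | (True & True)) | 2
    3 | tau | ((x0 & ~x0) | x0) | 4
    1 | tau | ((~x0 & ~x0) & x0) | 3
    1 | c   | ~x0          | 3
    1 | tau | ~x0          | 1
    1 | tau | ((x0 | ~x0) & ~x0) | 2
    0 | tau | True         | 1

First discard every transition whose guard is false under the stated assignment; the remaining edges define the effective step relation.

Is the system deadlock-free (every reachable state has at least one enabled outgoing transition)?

Answer: DEADLOCK at state 1

Analysis:
Reachable = {0,1}
  0: tau→1  [1 exit(s)]
  1: ∅  [no exit]
Path to 1: tau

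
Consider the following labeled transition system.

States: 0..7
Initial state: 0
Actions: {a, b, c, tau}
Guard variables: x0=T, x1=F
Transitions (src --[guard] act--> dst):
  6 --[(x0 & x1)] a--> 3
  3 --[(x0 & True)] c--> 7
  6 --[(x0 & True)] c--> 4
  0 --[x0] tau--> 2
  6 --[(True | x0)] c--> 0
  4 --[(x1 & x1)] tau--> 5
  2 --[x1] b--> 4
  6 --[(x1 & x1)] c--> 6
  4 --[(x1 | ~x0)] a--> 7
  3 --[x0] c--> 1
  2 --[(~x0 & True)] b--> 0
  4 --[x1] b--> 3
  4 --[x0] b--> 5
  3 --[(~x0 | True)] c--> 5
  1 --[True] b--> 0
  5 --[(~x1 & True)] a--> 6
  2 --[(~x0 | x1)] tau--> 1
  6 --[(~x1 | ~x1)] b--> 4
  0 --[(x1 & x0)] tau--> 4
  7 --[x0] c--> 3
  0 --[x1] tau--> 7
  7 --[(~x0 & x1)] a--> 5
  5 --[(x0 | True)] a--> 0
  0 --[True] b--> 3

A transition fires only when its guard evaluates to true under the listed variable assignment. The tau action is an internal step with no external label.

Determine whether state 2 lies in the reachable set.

Answer: REACHABLE

Working:
After dropping false guards: 13 live edges.
depth 0: {0}
depth 1: {2,3}  cumulative {0,2,3}
depth 2: {1,5,7}  cumulative {0,1,2,3,5,7}
depth 3: {6}  cumulative {0,1,2,3,5,6,7}
depth 4: {4}  cumulative {0,1,2,3,4,5,6,7}
Reach set: {0,1,2,3,4,5,6,7}
Path to 2: tau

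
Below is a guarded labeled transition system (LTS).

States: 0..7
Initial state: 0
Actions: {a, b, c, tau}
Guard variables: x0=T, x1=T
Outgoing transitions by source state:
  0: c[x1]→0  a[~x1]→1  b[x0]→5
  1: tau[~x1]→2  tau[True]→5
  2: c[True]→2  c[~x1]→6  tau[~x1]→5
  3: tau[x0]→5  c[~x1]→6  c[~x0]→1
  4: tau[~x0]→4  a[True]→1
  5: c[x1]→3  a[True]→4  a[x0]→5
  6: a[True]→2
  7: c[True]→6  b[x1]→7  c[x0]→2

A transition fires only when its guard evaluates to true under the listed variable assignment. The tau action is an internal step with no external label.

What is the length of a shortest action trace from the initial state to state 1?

Layered search for 1:
  depth 0: {0}
  depth 1: {5}
  depth 2: {3,4}
  depth 3: {1}
depth(1)=3, e.g. b·a·a

Answer: 3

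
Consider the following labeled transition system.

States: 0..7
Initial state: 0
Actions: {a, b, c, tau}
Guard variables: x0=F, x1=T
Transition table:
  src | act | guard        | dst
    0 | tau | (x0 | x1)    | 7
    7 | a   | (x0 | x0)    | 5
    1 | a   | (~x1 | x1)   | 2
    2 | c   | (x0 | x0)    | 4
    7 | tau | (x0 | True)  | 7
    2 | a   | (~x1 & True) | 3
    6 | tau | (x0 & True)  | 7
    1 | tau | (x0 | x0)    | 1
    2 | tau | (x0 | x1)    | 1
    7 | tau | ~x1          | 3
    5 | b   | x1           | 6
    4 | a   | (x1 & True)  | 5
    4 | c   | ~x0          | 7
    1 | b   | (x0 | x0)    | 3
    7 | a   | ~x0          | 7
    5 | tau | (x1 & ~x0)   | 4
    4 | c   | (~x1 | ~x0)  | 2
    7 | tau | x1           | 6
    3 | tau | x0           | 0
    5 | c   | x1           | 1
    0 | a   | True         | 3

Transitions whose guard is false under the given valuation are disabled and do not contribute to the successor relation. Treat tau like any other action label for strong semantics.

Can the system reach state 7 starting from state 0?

Guard filter leaves 13 enabled edge(s).
depth 0: {0}
depth 1: {3,7}  cumulative {0,3,7}
depth 2: {6}  cumulative {0,3,6,7}
Reach set: {0,3,6,7}
witness 7: tau

Answer: REACHABLE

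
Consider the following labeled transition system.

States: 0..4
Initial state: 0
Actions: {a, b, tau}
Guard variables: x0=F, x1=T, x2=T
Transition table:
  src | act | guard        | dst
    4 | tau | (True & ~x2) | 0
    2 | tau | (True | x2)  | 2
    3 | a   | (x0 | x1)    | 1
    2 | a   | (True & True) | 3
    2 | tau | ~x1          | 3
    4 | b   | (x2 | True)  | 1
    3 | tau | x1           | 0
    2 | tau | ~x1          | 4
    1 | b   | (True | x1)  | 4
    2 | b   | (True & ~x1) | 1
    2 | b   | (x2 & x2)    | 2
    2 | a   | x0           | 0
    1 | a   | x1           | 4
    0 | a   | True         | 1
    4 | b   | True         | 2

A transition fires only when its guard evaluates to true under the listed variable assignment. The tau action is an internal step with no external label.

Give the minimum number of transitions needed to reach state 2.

Breadth-first toward 2:
  L0 = {0}
  L1 = {1}
  L2 = {4}
  L3 = {2}
first hit 2 at d=3 via a·a·b

Answer: 3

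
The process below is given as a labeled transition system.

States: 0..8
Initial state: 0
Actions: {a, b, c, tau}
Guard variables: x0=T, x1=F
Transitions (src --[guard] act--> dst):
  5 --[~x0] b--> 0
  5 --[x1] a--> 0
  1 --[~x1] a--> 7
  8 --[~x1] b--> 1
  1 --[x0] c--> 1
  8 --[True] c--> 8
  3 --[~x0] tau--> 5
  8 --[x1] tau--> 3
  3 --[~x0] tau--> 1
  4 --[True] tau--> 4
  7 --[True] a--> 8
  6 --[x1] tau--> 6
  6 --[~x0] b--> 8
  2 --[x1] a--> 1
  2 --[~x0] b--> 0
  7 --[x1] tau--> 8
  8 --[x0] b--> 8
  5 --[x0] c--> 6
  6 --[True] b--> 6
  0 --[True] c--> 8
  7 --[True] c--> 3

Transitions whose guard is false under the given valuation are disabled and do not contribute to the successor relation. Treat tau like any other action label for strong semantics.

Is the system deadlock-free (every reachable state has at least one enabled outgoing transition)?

Answer: DEADLOCK at state 3

Trace:
Reach set: {0,1,3,7,8}
  0: c→8  [deg 1]
  1: a→7  c→1  [deg 2]
  3: ∅  [deadlock]
  7: a→8  c→3  [deg 2]
  8: b→1  b→8  c→8  [deg 3]
Path to 3: c·b·a·c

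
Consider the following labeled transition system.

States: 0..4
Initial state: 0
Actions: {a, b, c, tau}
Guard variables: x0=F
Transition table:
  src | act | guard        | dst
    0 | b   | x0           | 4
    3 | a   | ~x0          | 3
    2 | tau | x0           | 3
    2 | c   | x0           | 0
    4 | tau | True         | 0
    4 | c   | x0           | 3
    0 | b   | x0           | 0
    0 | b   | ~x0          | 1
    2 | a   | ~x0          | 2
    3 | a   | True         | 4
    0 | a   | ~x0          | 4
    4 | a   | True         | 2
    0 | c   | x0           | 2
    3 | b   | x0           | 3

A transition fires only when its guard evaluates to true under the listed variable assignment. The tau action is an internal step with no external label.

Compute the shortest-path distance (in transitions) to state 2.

Answer: 2

Analysis:
Layered search for 2:
  L0 = {0}
  L1 = {1,4}
  L2 = {2}
first hit 2 at d=2 via a·a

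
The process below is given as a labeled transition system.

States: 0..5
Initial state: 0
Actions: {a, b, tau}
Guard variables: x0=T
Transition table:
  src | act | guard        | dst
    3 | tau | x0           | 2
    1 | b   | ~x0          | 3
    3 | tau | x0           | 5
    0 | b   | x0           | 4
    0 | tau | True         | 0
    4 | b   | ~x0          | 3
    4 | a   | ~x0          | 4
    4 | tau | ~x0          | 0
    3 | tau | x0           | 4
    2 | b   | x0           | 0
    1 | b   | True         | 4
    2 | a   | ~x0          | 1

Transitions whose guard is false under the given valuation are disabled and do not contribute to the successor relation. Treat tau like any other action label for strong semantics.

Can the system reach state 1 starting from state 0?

Answer: UNREACHABLE

Trace:
7 transition(s) survive guard evaluation.
Layer 0: {0}
Layer 1: {4}  total {0,4}
R = {0,4}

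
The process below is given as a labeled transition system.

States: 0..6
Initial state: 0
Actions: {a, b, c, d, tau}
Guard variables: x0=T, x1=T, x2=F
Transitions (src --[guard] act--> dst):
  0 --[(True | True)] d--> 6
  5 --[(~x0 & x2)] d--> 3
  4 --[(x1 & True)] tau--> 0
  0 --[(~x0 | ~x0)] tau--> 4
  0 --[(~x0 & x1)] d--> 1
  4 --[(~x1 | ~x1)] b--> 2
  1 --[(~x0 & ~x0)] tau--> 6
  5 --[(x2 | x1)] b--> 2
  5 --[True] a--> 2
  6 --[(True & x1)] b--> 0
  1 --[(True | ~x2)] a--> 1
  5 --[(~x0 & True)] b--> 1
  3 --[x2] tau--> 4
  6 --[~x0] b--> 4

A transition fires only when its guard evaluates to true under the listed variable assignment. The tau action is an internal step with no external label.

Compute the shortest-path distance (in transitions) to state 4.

BFS to 4:
  depth 0: {0}
  depth 1: {6}
4 never appears.

Answer: UNREACHABLE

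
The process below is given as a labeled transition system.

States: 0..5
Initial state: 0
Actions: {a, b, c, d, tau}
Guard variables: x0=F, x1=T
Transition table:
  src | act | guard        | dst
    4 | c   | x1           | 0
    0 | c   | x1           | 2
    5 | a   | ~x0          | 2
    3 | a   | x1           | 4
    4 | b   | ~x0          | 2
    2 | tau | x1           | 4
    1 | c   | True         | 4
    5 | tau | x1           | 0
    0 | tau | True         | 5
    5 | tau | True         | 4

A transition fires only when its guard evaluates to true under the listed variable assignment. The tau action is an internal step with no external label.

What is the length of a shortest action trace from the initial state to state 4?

Answer: 2

Trace:
Layered search for 4:
  L0 = {0}
  L1 = {2,5}
  L2 = {4}
depth(4)=2, e.g. c·tau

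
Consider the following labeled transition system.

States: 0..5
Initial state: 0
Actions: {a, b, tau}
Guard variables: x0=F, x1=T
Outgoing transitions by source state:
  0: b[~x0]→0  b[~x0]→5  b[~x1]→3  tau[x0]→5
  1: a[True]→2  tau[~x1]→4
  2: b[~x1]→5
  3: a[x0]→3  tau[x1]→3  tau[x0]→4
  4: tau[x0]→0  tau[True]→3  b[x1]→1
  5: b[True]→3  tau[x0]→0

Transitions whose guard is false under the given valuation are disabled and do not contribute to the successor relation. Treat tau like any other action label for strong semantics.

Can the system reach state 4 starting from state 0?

Guard filter leaves 7 enabled edge(s).
depth 0: {0}
depth 1: {5}  total {0,5}
depth 2: {3}  total {0,3,5}
Reachable = {0,3,5}

Answer: UNREACHABLE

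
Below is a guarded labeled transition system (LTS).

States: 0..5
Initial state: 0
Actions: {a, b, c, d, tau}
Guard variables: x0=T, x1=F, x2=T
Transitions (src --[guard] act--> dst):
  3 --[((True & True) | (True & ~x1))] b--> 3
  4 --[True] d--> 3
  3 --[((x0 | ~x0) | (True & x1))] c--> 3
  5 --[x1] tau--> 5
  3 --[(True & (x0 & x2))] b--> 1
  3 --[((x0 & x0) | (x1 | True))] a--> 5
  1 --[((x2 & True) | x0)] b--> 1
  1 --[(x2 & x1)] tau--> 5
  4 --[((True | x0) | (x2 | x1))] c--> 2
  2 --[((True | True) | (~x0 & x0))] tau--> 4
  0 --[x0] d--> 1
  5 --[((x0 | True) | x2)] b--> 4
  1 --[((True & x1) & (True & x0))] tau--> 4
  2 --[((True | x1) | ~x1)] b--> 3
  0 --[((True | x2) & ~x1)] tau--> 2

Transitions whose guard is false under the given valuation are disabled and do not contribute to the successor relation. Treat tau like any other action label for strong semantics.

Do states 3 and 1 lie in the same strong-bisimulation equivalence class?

Answer: NOT BISIMILAR

Working:
Bisimulation quotient by refinement:
  round 0: {{0,1,2,3,4,5}}
  round 1: {{0},{1,5},{2},{3},{4}}
  round 2: {{0},{1},{2},{3},{4},{5}}
6 equivalence class(es) (converged in 3)
[3]={3}  [1]={1}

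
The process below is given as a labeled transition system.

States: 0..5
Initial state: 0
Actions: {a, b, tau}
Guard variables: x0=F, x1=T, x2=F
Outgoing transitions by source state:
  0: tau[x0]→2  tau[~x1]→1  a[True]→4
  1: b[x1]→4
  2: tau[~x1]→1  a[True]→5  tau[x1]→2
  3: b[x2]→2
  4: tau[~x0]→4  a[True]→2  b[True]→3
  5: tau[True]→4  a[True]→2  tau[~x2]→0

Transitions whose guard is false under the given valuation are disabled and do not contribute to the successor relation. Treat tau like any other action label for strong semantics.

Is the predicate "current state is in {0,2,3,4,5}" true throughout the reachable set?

Inv-set: {0,2,3,4,5}
Reachable = {0,2,3,4,5}
  0: safe
  2: safe
  3: safe
  4: safe
  5: safe

Answer: INVARIANT HOLDS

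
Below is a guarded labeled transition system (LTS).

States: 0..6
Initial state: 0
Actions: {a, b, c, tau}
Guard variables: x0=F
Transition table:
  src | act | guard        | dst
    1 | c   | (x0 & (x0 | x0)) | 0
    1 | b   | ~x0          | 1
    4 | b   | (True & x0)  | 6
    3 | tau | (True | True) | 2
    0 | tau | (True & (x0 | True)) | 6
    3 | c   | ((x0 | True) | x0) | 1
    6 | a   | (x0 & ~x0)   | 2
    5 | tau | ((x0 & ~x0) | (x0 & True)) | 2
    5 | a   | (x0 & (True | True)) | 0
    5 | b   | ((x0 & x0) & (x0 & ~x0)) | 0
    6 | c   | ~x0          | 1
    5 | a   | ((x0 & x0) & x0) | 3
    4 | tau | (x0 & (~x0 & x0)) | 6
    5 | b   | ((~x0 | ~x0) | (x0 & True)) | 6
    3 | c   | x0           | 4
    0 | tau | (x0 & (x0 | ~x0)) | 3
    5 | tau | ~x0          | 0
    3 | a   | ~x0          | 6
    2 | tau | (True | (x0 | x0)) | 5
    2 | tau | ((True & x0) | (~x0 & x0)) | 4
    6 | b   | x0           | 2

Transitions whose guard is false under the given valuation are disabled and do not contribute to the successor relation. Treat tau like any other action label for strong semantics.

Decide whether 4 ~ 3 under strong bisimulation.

Bisimulation quotient by refinement:
  P[0] = {{0,1,2,3,4,5,6}}
  P[1] = {{0,2},{1},{3},{4},{5},{6}}
  P[2] = {{0},{1},{2},{3},{4},{5},{6}}
7 equivalence class(es) (converged in 3)
[4]={4}  [3]={3}

Answer: NOT BISIMILAR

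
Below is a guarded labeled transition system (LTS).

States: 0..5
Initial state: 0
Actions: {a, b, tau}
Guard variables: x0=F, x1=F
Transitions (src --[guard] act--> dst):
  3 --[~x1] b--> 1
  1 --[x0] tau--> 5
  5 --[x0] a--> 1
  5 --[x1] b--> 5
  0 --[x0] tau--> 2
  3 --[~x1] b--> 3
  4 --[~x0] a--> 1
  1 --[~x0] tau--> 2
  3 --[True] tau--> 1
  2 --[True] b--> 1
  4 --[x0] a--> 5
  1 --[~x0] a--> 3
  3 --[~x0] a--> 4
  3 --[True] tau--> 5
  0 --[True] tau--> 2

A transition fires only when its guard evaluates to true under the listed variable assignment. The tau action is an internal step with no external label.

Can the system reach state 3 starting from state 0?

Answer: REACHABLE

Working:
10 transition(s) survive guard evaluation.
depth 0: {0}
depth 1: {2}  total {0,2}
depth 2: {1}  total {0,1,2}
depth 3: {3}  total {0,1,2,3}
depth 4: {4,5}  total {0,1,2,3,4,5}
Reach set: {0,1,2,3,4,5}
witness 3: tau·b·a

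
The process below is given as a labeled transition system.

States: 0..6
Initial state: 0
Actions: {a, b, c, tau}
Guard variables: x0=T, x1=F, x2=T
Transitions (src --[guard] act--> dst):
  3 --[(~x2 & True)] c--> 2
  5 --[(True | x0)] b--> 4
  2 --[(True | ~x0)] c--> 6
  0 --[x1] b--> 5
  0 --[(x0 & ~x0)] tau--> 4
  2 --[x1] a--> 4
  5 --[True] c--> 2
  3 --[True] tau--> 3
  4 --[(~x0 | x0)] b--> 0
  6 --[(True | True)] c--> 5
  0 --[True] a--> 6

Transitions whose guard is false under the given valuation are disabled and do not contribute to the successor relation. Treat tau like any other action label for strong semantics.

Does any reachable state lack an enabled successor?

R = {0,2,4,5,6}
  0: a→6  [deg 1]
  2: c→6  [deg 1]
  4: b→0  [deg 1]
  5: b→4  c→2  [deg 2]
  6: c→5  [deg 1]

Answer: DEADLOCK-FREE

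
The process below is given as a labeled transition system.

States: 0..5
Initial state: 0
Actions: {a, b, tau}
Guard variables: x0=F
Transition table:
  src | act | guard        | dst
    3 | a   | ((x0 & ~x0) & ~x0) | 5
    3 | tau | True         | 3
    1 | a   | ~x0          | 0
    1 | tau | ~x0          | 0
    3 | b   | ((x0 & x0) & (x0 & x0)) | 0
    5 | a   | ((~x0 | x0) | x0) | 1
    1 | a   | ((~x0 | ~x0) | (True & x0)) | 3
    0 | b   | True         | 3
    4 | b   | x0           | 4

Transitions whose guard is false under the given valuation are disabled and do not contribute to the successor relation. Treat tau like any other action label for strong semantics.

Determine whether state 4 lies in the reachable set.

After dropping false guards: 6 live edges.
L0 = {0}
L1 = {3}  now seen {0,3}
R = {0,3}

Answer: UNREACHABLE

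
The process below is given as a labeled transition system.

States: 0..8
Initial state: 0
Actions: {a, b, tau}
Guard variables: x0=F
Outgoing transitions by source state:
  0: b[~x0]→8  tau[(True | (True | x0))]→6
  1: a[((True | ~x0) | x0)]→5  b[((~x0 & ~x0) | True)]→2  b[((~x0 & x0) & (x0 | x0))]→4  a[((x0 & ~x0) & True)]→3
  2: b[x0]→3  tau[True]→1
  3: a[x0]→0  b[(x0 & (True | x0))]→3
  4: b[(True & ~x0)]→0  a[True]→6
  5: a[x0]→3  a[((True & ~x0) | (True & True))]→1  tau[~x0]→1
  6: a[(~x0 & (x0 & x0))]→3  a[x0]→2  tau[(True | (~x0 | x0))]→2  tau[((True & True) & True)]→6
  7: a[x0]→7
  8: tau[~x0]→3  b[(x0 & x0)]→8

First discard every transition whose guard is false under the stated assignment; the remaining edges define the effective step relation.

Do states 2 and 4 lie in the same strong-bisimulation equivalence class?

Answer: NOT BISIMILAR

Working:
Refine partition for ~:
  π0 = {{0,1,2,3,4,5,6,7,8}}
  π1 = {{0},{1,4},{2,6,8},{3,7},{5}}
  π2 = {{0},{1},{2},{3,7},{4},{5},{6},{8}}
stable after 3 split(s): 8 block(s)
[2]={2}  [4]={4}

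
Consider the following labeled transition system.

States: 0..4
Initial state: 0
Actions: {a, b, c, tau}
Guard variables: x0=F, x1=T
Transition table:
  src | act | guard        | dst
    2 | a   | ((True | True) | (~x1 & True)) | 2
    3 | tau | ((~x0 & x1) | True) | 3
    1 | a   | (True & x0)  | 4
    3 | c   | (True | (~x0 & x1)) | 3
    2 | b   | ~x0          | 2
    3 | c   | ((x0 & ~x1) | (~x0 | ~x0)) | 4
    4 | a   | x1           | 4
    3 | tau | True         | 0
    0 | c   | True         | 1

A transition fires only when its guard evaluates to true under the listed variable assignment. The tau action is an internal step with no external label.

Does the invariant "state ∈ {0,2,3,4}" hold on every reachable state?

Answer: INVARIANT VIOLATED at state 1

Working:
Safe = {0,2,3,4}
R = {0,1}
  0: safe
  1: ✗ unsafe
witness against invariant: c → 1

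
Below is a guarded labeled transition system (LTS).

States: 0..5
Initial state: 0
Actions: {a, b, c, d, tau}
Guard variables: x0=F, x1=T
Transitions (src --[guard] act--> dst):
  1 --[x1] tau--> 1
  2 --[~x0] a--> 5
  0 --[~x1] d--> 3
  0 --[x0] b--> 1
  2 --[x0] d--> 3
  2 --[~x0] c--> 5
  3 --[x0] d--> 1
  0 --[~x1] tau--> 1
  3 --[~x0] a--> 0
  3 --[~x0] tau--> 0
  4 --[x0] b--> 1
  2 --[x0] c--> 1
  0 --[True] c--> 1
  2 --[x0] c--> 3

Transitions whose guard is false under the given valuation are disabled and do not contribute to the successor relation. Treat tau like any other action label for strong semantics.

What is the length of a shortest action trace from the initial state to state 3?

Answer: UNREACHABLE

Analysis:
Layered search for 3:
  Layer 0: {0}
  Layer 1: {1}
3 never appears.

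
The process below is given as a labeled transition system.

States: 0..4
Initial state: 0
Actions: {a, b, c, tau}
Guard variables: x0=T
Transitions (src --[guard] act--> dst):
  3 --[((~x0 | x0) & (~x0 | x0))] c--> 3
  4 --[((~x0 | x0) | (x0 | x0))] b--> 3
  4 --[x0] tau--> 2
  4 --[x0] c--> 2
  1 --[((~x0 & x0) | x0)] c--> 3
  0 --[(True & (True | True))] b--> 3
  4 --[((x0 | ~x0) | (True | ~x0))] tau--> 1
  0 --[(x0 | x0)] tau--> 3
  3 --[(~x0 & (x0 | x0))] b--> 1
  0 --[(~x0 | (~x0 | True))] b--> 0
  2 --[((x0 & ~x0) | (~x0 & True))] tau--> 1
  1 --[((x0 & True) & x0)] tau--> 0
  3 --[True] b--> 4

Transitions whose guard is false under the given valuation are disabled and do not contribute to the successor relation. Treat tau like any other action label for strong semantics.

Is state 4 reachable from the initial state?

Answer: REACHABLE

Analysis:
Guard filter leaves 11 enabled edge(s).
L0 = {0}
L1 = {3}  total {0,3}
L2 = {4}  total {0,3,4}
L3 = {1,2}  total {0,1,2,3,4}
Reach set: {0,1,2,3,4}
witness 4: b·b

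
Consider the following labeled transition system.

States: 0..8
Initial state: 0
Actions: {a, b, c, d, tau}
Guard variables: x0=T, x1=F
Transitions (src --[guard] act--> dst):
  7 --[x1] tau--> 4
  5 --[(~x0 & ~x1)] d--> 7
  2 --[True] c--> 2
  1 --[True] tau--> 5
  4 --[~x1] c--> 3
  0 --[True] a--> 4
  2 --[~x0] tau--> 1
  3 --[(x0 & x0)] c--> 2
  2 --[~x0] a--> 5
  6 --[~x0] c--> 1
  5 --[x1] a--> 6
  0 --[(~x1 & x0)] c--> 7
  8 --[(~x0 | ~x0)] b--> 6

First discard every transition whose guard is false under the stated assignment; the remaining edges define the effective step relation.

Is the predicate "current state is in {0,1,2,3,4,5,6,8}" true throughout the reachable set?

Answer: INVARIANT VIOLATED at state 7

Trace:
Inv-set: {0,1,2,3,4,5,6,8}
Reachable = {0,2,3,4,7}
  0: ✓
  2: ✓
  3: ✓
  4: ✓
  7: outside
reach 7 via c — violates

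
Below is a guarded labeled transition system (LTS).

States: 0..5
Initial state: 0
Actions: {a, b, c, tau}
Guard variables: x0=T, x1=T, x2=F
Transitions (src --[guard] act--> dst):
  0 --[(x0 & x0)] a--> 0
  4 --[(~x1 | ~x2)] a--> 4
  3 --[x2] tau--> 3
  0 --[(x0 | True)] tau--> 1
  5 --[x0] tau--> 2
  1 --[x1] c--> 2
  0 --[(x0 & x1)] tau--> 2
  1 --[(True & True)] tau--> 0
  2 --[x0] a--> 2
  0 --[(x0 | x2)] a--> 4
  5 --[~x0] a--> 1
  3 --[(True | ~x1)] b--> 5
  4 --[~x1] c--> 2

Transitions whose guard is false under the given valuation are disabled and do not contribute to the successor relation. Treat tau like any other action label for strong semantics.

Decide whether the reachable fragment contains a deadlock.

Reach set: {0,1,2,4}
  0: a→0  a→4  tau→1  tau→2  [deg 4]
  1: c→2  tau→0  [deg 2]
  2: a→2  [deg 1]
  4: a→4  [deg 1]

Answer: DEADLOCK-FREE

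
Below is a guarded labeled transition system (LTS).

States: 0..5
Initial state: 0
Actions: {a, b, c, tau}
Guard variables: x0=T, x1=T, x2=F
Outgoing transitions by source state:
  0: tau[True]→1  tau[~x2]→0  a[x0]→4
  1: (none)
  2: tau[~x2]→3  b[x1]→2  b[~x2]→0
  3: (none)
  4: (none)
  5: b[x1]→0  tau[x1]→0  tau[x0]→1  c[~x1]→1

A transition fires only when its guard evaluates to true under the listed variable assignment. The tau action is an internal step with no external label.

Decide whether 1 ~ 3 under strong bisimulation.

Answer: BISIMILAR

Working:
Refine partition for ~:
  P[0] = {{0,1,2,3,4,5}}
  P[1] = {{0},{1,3,4},{2,5}}
  P[2] = {{0},{1,3,4},{2},{5}}
stable after 3 split(s): 4 block(s)
class of 1: {1,3,4}; class of 3: {1,3,4}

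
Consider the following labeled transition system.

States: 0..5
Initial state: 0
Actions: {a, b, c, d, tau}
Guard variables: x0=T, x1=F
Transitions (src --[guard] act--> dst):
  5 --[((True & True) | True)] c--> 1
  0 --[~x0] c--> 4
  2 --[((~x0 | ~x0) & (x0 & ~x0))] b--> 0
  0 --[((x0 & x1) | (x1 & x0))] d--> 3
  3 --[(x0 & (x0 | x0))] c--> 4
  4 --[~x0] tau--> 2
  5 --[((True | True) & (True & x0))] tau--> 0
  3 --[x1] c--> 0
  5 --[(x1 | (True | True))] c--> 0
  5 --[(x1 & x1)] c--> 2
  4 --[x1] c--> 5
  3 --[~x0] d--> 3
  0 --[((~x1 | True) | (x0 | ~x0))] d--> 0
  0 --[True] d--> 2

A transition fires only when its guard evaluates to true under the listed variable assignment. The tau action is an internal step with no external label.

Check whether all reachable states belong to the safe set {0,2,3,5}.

Safe = {0,2,3,5}
Reach set: {0,2}
  0: ok
  2: ok

Answer: INVARIANT HOLDS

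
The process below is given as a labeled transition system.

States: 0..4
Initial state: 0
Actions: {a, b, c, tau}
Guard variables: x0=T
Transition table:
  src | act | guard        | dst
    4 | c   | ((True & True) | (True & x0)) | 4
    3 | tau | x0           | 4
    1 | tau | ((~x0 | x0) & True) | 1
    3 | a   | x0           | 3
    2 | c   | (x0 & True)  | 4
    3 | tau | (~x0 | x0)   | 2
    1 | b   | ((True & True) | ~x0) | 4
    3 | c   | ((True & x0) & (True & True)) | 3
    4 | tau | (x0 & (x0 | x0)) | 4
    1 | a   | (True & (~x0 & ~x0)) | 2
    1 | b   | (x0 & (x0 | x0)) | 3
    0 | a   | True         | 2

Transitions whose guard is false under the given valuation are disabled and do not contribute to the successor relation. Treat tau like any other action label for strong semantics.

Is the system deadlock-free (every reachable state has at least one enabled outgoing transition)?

Answer: DEADLOCK-FREE

Trace:
Reachable = {0,2,4}
  0: a→2  [1 out]
  2: c→4  [1 out]
  4: c→4  tau→4  [2 out]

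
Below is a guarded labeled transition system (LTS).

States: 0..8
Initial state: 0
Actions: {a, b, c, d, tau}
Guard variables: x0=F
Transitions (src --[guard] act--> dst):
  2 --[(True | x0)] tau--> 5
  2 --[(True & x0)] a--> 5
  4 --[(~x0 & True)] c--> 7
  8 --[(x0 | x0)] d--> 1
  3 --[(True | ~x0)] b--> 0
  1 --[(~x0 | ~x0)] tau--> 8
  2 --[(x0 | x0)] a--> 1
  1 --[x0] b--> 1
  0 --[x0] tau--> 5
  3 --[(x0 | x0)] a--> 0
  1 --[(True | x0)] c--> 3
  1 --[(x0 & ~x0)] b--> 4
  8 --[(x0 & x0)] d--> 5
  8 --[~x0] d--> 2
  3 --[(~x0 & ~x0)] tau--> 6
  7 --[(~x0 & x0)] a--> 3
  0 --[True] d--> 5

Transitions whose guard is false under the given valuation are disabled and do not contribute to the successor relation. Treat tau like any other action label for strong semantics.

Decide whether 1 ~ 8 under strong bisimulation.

Bisimulation quotient by refinement:
  P[0] = {{0,1,2,3,4,5,6,7,8}}
  P[1] = {{0,8},{1},{2},{3},{4},{5,6,7}}
  P[2] = {{0},{1},{2},{3},{4},{5,6,7},{8}}
7 equivalence class(es) (converged in 3)
[1]={1}  [8]={8}

Answer: NOT BISIMILAR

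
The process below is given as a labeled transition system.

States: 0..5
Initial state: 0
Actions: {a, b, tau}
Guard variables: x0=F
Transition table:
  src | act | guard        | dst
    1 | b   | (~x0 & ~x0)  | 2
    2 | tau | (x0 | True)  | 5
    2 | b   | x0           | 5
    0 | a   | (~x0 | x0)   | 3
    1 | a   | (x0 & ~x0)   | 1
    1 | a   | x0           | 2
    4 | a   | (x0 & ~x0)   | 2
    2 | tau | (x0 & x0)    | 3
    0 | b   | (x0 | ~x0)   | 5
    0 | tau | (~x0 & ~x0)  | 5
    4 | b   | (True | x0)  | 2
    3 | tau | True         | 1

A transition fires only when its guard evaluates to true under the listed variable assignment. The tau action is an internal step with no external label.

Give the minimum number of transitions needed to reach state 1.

Layered search for 1:
  L0 = {0}
  L1 = {3,5}
  L2 = {1}
1 enters at depth 2; path a·tau

Answer: 2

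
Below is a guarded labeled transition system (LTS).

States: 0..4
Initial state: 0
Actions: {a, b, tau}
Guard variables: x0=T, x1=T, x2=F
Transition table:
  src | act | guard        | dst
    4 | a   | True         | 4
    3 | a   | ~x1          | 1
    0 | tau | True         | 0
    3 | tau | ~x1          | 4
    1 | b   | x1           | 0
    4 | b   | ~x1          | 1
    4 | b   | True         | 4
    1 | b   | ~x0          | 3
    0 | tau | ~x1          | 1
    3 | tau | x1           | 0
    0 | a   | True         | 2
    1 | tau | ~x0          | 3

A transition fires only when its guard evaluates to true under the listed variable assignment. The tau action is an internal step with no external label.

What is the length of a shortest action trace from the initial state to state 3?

BFS to 3:
  L0 = {0}
  L1 = {2}
3 never appears.

Answer: UNREACHABLE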